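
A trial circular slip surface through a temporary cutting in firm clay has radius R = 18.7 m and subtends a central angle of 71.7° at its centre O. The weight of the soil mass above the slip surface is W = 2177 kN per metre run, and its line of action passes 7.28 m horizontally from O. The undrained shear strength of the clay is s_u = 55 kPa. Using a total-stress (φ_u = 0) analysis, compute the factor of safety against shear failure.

FS = 1.52

Taking moments about the centre O, the resisting moment is provided by the undrained shear strength acting along the arc:
Arc length L_a = R·θ = 18.7·(71.7°·π/180) = 18.7·1.2514 = 23.40 m
M_R = s_u·L_a·R = 55·23.40·18.7 = 24068.1 kN·m/m
M_D = W·d = 2177·7.28 = 15848.6 kN·m/m
FS = M_R / M_D = 24068.1 / 15848.6 = 1.519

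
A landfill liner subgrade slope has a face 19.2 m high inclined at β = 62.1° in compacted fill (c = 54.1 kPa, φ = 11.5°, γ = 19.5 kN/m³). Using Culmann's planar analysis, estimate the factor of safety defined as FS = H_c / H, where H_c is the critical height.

FS = 1.37

H_c = (4c/γ) · sinβ cosφ / [1 − cos(β − φ)]
    = (4·54.1/19.5) · sin62.1°·cos11.5° / [1 − cos50.6°]
    = 11.097 · 0.8660 / 0.3653 = 26.31 m
FS = H_c / H = 26.31 / 19.2 = 1.370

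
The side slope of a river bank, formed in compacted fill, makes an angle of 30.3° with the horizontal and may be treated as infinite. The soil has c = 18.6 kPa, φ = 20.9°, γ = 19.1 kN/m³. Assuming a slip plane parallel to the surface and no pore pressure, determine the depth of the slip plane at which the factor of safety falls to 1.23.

Setting FS = 1.23 in FS = [c + γz cos²β tanφ] / [γz sinβ cosβ] and solving for z:
z = c / [γ cosβ (FS·sinβ − cosβ·tanφ)]
  = 18.6 / [19.1·cos30.3°·(1.23·sin30.3° − cos30.3°·tan20.9°)]
  = 18.6 / [19.1·0.8634·(1.23·0.5045 − 0.8634·0.3819)]
  = 18.6 / 4.7967 = 3.878 m

z = 3.88 m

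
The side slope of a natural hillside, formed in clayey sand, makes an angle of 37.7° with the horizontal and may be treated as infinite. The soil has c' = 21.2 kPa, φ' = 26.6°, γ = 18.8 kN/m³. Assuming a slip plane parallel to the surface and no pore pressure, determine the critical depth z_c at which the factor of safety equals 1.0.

Setting FS = 1.00 in FS = [c' + γz cos²β tanφ'] / [γz sinβ cosβ] and solving for z:
z = c' / [γ cosβ (FS·sinβ − cosβ·tanφ')]
  = 21.2 / [18.8·cos37.7°·(1.00·sin37.7° − cos37.7°·tan26.6°)]
  = 21.2 / [18.8·0.7912·(1.00·0.6115 − 0.7912·0.5008)]
  = 21.2 / 3.2028 = 6.619 m

z_c = 6.62 m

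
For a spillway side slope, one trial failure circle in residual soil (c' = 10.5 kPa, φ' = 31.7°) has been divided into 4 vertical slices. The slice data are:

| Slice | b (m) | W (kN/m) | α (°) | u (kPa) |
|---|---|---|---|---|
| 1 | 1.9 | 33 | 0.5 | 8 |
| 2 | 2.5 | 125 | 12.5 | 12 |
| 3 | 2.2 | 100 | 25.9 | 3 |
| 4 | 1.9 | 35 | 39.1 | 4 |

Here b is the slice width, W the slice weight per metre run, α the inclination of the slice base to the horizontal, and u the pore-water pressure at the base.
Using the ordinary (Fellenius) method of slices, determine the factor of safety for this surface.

Ordinary method of slices: FS = Σ[c'·Δl_i + (W_i cosα_i − u_i·Δl_i)·tanφ'] / Σ W_i sinα_i, with Δl_i = b_i / cosα_i.
Slice 1: Δl = 1.9/cos0.5° = 1.900 m; N'_1 = 33·cos0.5° − 8·1.900 = 17.8; c'Δl = 19.95; W sinα = 0.3
Slice 2: Δl = 2.5/cos12.5° = 2.561 m; N'_2 = 125·cos12.5° − 12·2.561 = 91.3; c'Δl = 26.89; W sinα = 27.1
Slice 3: Δl = 2.2/cos25.9° = 2.446 m; N'_3 = 100·cos25.9° − 3·2.446 = 82.6; c'Δl = 25.68; W sinα = 43.7
Slice 4: Δl = 1.9/cos39.1° = 2.448 m; N'_4 = 35·cos39.1° − 4·2.448 = 17.4; c'Δl = 25.71; W sinα = 22.1
Σc'Δl = 98.2 kN/m; ΣN' = 209.1 kN/m; ΣW sinα = 93.1 kN/m
Resisting = 98.2 + 209.1·tan31.7° = 98.2 + 129.1 = 227.4 kN/m
FS = 227.4 / 93.1 = 2.442

FS = 2.44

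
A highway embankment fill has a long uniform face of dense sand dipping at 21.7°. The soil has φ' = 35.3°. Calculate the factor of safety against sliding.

FS = 1.78

For a dry cohesionless infinite slope the factor of safety is FS = tanφ' / tanβ.
FS = tan35.3° / tan21.7° = 0.7080 / 0.3979 = 1.779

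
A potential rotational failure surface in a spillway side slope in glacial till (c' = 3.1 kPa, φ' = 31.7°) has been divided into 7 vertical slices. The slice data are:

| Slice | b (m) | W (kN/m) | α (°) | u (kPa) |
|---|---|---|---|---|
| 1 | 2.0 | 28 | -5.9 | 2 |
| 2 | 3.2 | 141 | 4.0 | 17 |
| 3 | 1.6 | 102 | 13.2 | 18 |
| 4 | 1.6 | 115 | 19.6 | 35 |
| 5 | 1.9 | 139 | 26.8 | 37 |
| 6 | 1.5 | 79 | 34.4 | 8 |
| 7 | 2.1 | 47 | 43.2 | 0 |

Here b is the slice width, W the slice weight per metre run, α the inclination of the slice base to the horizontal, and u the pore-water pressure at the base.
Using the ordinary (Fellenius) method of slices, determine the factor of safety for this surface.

Ordinary method of slices: FS = Σ[c'·Δl_i + (W_i cosα_i − u_i·Δl_i)·tanφ'] / Σ W_i sinα_i, with Δl_i = b_i / cosα_i.
Slice 1: Δl = 2.0/cos(-5.9°) = 2.011 m; N'_1 = 28·cos(-5.9°) − 2·2.011 = 23.8; c'Δl = 6.23; W sinα = -2.9
Slice 2: Δl = 3.2/cos4.0° = 3.208 m; N'_2 = 141·cos4.0° − 17·3.208 = 86.1; c'Δl = 9.94; W sinα = 9.8
Slice 3: Δl = 1.6/cos13.2° = 1.643 m; N'_3 = 102·cos13.2° − 18·1.643 = 69.7; c'Δl = 5.09; W sinα = 23.3
Slice 4: Δl = 1.6/cos19.6° = 1.698 m; N'_4 = 115·cos19.6° − 35·1.698 = 48.9; c'Δl = 5.27; W sinα = 38.6
Slice 5: Δl = 1.9/cos26.8° = 2.129 m; N'_5 = 139·cos26.8° − 37·2.129 = 45.3; c'Δl = 6.60; W sinα = 62.7
Slice 6: Δl = 1.5/cos34.4° = 1.818 m; N'_6 = 79·cos34.4° − 8·1.818 = 50.6; c'Δl = 5.64; W sinα = 44.6
Slice 7: Δl = 2.1/cos43.2° = 2.881 m; N'_7 = 47·cos43.2° − 0·2.881 = 34.3; c'Δl = 8.93; W sinα = 32.2
Σc'Δl = 47.7 kN/m; ΣN' = 358.8 kN/m; ΣW sinα = 208.3 kN/m
Resisting = 47.7 + 358.8·tan31.7° = 47.7 + 221.6 = 269.3 kN/m
FS = 269.3 / 208.3 = 1.293

FS = 1.29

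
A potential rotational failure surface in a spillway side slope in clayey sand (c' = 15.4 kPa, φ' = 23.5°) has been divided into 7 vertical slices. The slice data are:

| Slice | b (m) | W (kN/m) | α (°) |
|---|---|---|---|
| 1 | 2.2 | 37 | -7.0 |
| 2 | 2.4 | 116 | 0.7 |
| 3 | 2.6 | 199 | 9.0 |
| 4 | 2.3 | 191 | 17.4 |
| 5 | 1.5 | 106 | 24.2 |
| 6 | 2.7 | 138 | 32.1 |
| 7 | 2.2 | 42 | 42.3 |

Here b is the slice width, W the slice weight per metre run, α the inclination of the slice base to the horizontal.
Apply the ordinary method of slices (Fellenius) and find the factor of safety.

Ordinary method of slices: FS = Σ[c'·Δl_i + (W_i cosα_i)·tanφ'] / Σ W_i sinα_i, with Δl_i = b_i / cosα_i.
Slice 1: Δl = 2.2/cos(-7.0°) = 2.217 m; N'_1 = 37·cos(-7.0°) = 36.7; c'Δl = 34.13; W sinα = -4.5
Slice 2: Δl = 2.4/cos0.7° = 2.400 m; N'_2 = 116·cos0.7° = 116.0; c'Δl = 36.96; W sinα = 1.4
Slice 3: Δl = 2.6/cos9.0° = 2.632 m; N'_3 = 199·cos9.0° = 196.5; c'Δl = 40.54; W sinα = 31.1
Slice 4: Δl = 2.3/cos17.4° = 2.410 m; N'_4 = 191·cos17.4° = 182.3; c'Δl = 37.12; W sinα = 57.1
Slice 5: Δl = 1.5/cos24.2° = 1.645 m; N'_5 = 106·cos24.2° = 96.7; c'Δl = 25.33; W sinα = 43.5
Slice 6: Δl = 2.7/cos32.1° = 3.187 m; N'_6 = 138·cos32.1° = 116.9; c'Δl = 49.08; W sinα = 73.3
Slice 7: Δl = 2.2/cos42.3° = 2.974 m; N'_7 = 42·cos42.3° = 31.1; c'Δl = 45.81; W sinα = 28.3
Σc'Δl = 269.0 kN/m; ΣN' = 776.2 kN/m; ΣW sinα = 230.2 kN/m
Resisting = 269.0 + 776.2·tan23.5° = 269.0 + 337.5 = 606.5 kN/m
FS = 606.5 / 230.2 = 2.634

FS = 2.63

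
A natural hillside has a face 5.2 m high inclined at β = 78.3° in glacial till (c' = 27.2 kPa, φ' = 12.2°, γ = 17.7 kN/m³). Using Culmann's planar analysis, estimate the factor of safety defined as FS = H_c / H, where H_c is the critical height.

H_c = (4c'/γ) · sinβ cosφ' / [1 − cos(β − φ')]
    = (4·27.2/17.7) · sin78.3°·cos12.2° / [1 − cos66.1°]
    = 6.147 · 0.9571 / 0.5949 = 9.89 m
FS = H_c / H = 9.89 / 5.2 = 1.902

FS = 1.90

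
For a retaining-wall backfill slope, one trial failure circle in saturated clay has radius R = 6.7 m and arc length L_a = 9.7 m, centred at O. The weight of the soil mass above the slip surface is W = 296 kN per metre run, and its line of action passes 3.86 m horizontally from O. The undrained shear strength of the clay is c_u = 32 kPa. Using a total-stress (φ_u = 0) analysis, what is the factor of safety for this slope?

FS = 1.82

Taking moments about the centre O, the resisting moment is provided by the undrained shear strength acting along the arc:
M_R = c_u·L_a·R = 32·9.70·6.7 = 2079.7 kN·m/m
M_D = W·d = 296·3.86 = 1142.6 kN·m/m
FS = M_R / M_D = 2079.7 / 1142.6 = 1.820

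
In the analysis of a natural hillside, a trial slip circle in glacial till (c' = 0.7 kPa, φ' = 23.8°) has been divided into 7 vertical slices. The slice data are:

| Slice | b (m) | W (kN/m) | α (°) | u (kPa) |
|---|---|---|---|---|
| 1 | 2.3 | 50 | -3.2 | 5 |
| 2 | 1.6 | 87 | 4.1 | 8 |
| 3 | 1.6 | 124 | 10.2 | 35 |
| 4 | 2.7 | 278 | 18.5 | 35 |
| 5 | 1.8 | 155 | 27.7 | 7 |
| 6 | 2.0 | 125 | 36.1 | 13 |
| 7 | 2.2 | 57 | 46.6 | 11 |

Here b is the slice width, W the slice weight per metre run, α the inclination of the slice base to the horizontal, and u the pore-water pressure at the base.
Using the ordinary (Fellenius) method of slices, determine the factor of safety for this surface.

Ordinary method of slices: FS = Σ[c'·Δl_i + (W_i cosα_i − u_i·Δl_i)·tanφ'] / Σ W_i sinα_i, with Δl_i = b_i / cosα_i.
Slice 1: Δl = 2.3/cos(-3.2°) = 2.304 m; N'_1 = 50·cos(-3.2°) − 5·2.304 = 38.4; c'Δl = 1.61; W sinα = -2.8
Slice 2: Δl = 1.6/cos4.1° = 1.604 m; N'_2 = 87·cos4.1° − 8·1.604 = 73.9; c'Δl = 1.12; W sinα = 6.2
Slice 3: Δl = 1.6/cos10.2° = 1.626 m; N'_3 = 124·cos10.2° − 35·1.626 = 65.1; c'Δl = 1.14; W sinα = 22.0
Slice 4: Δl = 2.7/cos18.5° = 2.847 m; N'_4 = 278·cos18.5° − 35·2.847 = 164.0; c'Δl = 1.99; W sinα = 88.2
Slice 5: Δl = 1.8/cos27.7° = 2.033 m; N'_5 = 155·cos27.7° − 7·2.033 = 123.0; c'Δl = 1.42; W sinα = 72.1
Slice 6: Δl = 2.0/cos36.1° = 2.475 m; N'_6 = 125·cos36.1° − 13·2.475 = 68.8; c'Δl = 1.73; W sinα = 73.6
Slice 7: Δl = 2.2/cos46.6° = 3.202 m; N'_7 = 57·cos46.6° − 11·3.202 = 3.9; c'Δl = 2.24; W sinα = 41.4
Σc'Δl = 11.3 kN/m; ΣN' = 537.2 kN/m; ΣW sinα = 300.7 kN/m
Resisting = 11.3 + 537.2·tan23.8° = 11.3 + 237.0 = 248.2 kN/m
FS = 248.2 / 300.7 = 0.825

FS = 0.83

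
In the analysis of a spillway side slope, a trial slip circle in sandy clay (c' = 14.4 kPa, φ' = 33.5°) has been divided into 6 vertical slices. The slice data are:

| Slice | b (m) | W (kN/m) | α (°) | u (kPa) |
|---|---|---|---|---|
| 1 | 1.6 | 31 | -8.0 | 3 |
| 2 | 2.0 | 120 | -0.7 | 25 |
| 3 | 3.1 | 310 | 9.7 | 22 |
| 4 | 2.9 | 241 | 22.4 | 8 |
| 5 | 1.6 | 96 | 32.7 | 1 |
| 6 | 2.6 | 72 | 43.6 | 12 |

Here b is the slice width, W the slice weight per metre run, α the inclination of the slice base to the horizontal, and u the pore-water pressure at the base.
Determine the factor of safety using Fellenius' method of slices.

Ordinary method of slices: FS = Σ[c'·Δl_i + (W_i cosα_i − u_i·Δl_i)·tanφ'] / Σ W_i sinα_i, with Δl_i = b_i / cosα_i.
Slice 1: Δl = 1.6/cos(-8.0°) = 1.616 m; N'_1 = 31·cos(-8.0°) − 3·1.616 = 25.9; c'Δl = 23.27; W sinα = -4.3
Slice 2: Δl = 2.0/cos(-0.7°) = 2.000 m; N'_2 = 120·cos(-0.7°) − 25·2.000 = 70.0; c'Δl = 28.80; W sinα = -1.5
Slice 3: Δl = 3.1/cos9.7° = 3.145 m; N'_3 = 310·cos9.7° − 22·3.145 = 236.4; c'Δl = 45.29; W sinα = 52.2
Slice 4: Δl = 2.9/cos22.4° = 3.137 m; N'_4 = 241·cos22.4° − 8·3.137 = 197.7; c'Δl = 45.17; W sinα = 91.8
Slice 5: Δl = 1.6/cos32.7° = 1.901 m; N'_5 = 96·cos32.7° − 1·1.901 = 78.9; c'Δl = 27.38; W sinα = 51.9
Slice 6: Δl = 2.6/cos43.6° = 3.590 m; N'_6 = 72·cos43.6° − 12·3.590 = 9.1; c'Δl = 51.70; W sinα = 49.7
Σc'Δl = 221.6 kN/m; ΣN' = 617.9 kN/m; ΣW sinα = 239.8 kN/m
Resisting = 221.6 + 617.9·tan33.5° = 221.6 + 409.0 = 630.6 kN/m
FS = 630.6 / 239.8 = 2.630

FS = 2.63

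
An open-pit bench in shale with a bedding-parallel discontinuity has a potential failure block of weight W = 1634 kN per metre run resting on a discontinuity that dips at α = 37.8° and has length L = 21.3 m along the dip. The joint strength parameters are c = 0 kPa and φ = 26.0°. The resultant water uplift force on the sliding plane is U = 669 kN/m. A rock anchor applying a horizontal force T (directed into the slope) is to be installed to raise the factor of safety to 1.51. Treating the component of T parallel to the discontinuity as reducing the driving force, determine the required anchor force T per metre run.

T = 810 kN/m

Resolving forces along and normal to the sliding plane, with the horizontal anchor force T adding T·sinα to the effective normal force and T·cosα acting up the plane against the driving force:
FS = [cL + (W cosα − U + T sinα) tanφ] / [W sinα − T cosα]
Without the anchor: N' = 622.1 kN/m, driving T_d = 1001.5 kN/m, resisting R = 0·21.3 + 622.1·tan26.0° = 303.4 kN/m, FS = 0.30.
Setting FS = 1.51 and solving for T:
1.51·(1001.5 − T cos37.8°) = 303.4 + T sin37.8°·tan26.0°
T·(sin37.8°·tan26.0° + 1.51·cos37.8°) = 1.51·1001.5 − 303.4
T·(0.6129·0.4877 + 1.51·0.7902) = 1512.3 − 303.4 = 1208.8
T·1.4921 = 1208.8
T = 810.2 kN/m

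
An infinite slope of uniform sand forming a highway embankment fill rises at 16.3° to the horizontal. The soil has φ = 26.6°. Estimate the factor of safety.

For a dry cohesionless infinite slope the factor of safety is FS = tanφ / tanβ.
FS = tan26.6° / tan16.3° = 0.5008 / 0.2924 = 1.712

FS = 1.71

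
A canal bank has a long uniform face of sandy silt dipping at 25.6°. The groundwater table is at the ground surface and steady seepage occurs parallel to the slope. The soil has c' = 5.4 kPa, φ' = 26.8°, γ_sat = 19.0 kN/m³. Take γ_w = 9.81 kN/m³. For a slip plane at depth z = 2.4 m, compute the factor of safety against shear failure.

With seepage parallel to the slope and the water table at the surface, the effective normal stress on the slip plane uses the buoyant unit weight γ' = γ_sat − γ_w while the driving shear stress uses γ_sat:
FS = [c' + γ' z cos²β tanφ'] / [γ_sat z sinβ cosβ]
γ' = 19.0 − 9.81 = 9.19 kN/m³
Numerator = 5.4 + 9.19·2.4·cos²25.6°·tan26.8° = 5.4 + 9.19·2.4·0.8133·0.5051 = 14.461 kPa
Denominator = 19.0·2.4·sin25.6°·cos25.6° = 19.0·2.4·0.4321·0.9018 = 17.769 kPa
FS = 14.461 / 17.769 = 0.814

FS = 0.81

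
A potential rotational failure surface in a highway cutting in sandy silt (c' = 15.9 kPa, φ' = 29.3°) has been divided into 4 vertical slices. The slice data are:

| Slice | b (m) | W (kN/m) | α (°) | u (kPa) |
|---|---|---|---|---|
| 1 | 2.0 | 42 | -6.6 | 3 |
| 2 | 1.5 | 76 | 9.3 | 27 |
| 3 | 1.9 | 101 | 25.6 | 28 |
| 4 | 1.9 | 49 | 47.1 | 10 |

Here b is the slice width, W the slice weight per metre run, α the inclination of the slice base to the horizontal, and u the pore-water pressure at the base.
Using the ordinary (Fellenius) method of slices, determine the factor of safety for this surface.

FS = 2.23

Ordinary method of slices: FS = Σ[c'·Δl_i + (W_i cosα_i − u_i·Δl_i)·tanφ'] / Σ W_i sinα_i, with Δl_i = b_i / cosα_i.
Slice 1: Δl = 2.0/cos(-6.6°) = 2.013 m; N'_1 = 42·cos(-6.6°) − 3·2.013 = 35.7; c'Δl = 32.01; W sinα = -4.8
Slice 2: Δl = 1.5/cos9.3° = 1.520 m; N'_2 = 76·cos9.3° − 27·1.520 = 34.0; c'Δl = 24.17; W sinα = 12.3
Slice 3: Δl = 1.9/cos25.6° = 2.107 m; N'_3 = 101·cos25.6° − 28·2.107 = 32.1; c'Δl = 33.50; W sinα = 43.6
Slice 4: Δl = 1.9/cos47.1° = 2.791 m; N'_4 = 49·cos47.1° − 10·2.791 = 5.4; c'Δl = 44.38; W sinα = 35.9
Σc'Δl = 134.1 kN/m; ΣN' = 107.2 kN/m; ΣW sinα = 87.0 kN/m
Resisting = 134.1 + 107.2·tan29.3° = 134.1 + 60.1 = 194.2 kN/m
FS = 194.2 / 87.0 = 2.233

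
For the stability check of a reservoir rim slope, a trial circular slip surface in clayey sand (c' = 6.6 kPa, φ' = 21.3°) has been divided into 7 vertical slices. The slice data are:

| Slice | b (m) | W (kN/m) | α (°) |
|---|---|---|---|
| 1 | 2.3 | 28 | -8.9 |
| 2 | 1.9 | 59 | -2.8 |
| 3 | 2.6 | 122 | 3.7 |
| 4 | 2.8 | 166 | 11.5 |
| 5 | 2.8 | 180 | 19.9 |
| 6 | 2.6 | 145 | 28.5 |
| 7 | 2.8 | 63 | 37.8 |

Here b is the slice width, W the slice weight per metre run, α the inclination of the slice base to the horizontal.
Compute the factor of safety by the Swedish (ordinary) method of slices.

FS = 2.00

Ordinary method of slices: FS = Σ[c'·Δl_i + (W_i cosα_i)·tanφ'] / Σ W_i sinα_i, with Δl_i = b_i / cosα_i.
Slice 1: Δl = 2.3/cos(-8.9°) = 2.328 m; N'_1 = 28·cos(-8.9°) = 27.7; c'Δl = 15.36; W sinα = -4.3
Slice 2: Δl = 1.9/cos(-2.8°) = 1.902 m; N'_2 = 59·cos(-2.8°) = 58.9; c'Δl = 12.55; W sinα = -2.9
Slice 3: Δl = 2.6/cos3.7° = 2.605 m; N'_3 = 122·cos3.7° = 121.7; c'Δl = 17.20; W sinα = 7.9
Slice 4: Δl = 2.8/cos11.5° = 2.857 m; N'_4 = 166·cos11.5° = 162.7; c'Δl = 18.86; W sinα = 33.1
Slice 5: Δl = 2.8/cos19.9° = 2.978 m; N'_5 = 180·cos19.9° = 169.3; c'Δl = 19.65; W sinα = 61.3
Slice 6: Δl = 2.6/cos28.5° = 2.959 m; N'_6 = 145·cos28.5° = 127.4; c'Δl = 19.53; W sinα = 69.2
Slice 7: Δl = 2.8/cos37.8° = 3.544 m; N'_7 = 63·cos37.8° = 49.8; c'Δl = 23.39; W sinα = 38.6
Σc'Δl = 126.5 kN/m; ΣN' = 717.5 kN/m; ΣW sinα = 202.8 kN/m
Resisting = 126.5 + 717.5·tan21.3° = 126.5 + 279.7 = 406.3 kN/m
FS = 406.3 / 202.8 = 2.003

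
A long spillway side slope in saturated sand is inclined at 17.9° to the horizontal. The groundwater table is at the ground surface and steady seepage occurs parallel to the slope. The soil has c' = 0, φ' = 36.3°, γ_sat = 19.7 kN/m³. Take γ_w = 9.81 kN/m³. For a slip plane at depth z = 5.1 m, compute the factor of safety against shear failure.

FS = 1.14

With seepage parallel to the slope and the water table at the surface, the effective normal stress on the slip plane uses the buoyant unit weight γ' = γ_sat − γ_w while the driving shear stress uses γ_sat:
FS = [c' + γ' z cos²β tanφ'] / [γ_sat z sinβ cosβ]
(For c' = 0 this reduces to FS = (γ'/γ_sat)·tanφ'/tanβ.)
γ' = 19.7 − 9.81 = 9.89 kN/m³
Numerator = 0.0 + 9.89·5.1·cos²17.9°·tan36.3° = 0.0 + 9.89·5.1·0.9055·0.7346 = 33.551 kPa
Denominator = 19.7·5.1·sin17.9°·cos17.9° = 19.7·5.1·0.3074·0.9516 = 29.385 kPa
FS = 33.551 / 29.385 = 1.142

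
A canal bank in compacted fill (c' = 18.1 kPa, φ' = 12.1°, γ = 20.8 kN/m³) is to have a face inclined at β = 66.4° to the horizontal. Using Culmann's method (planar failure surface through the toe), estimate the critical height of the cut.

H_c = 7.49 m

Culmann's analysis gives the critical failure plane at α_cr = (β + φ')/2 = (66.4 + 12.1)/2 = 39.2°, and the critical height
H_c = (4c'/γ) · sinβ cosφ' / [1 − cos(β − φ')]
    = (4·18.1/20.8) · sin66.4°·cos12.1° / [1 − cos(54.3°)]
    = 3.481 · 0.9164·0.9778 / [1 − 0.5835]
    = 3.481 · 0.8960 / 0.4165
    = 7.49 m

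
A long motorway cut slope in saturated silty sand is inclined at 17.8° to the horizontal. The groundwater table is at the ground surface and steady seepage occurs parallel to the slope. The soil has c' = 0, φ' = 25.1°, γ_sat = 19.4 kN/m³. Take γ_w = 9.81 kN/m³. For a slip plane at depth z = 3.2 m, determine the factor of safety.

FS = 0.72

With seepage parallel to the slope and the water table at the surface, the effective normal stress on the slip plane uses the buoyant unit weight γ' = γ_sat − γ_w while the driving shear stress uses γ_sat:
FS = [c' + γ' z cos²β tanφ'] / [γ_sat z sinβ cosβ]
(For c' = 0 this reduces to FS = (γ'/γ_sat)·tanφ'/tanβ.)
γ' = 19.4 − 9.81 = 9.59 kN/m³
Numerator = 0.0 + 9.59·3.2·cos²17.8°·tan25.1° = 0.0 + 9.59·3.2·0.9066·0.4684 = 13.032 kPa
Denominator = 19.4·3.2·sin17.8°·cos17.8° = 19.4·3.2·0.3057·0.9521 = 18.069 kPa
FS = 13.032 / 18.069 = 0.721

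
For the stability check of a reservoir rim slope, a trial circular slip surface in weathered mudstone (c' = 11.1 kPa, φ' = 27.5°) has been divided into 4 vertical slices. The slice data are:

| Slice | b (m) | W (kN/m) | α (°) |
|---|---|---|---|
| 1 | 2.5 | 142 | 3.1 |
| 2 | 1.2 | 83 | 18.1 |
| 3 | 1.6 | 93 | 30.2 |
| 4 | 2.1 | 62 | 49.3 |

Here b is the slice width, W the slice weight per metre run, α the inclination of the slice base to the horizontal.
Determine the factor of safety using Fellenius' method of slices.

Ordinary method of slices: FS = Σ[c'·Δl_i + (W_i cosα_i)·tanφ'] / Σ W_i sinα_i, with Δl_i = b_i / cosα_i.
Slice 1: Δl = 2.5/cos3.1° = 2.504 m; N'_1 = 142·cos3.1° = 141.8; c'Δl = 27.79; W sinα = 7.7
Slice 2: Δl = 1.2/cos18.1° = 1.262 m; N'_2 = 83·cos18.1° = 78.9; c'Δl = 14.01; W sinα = 25.8
Slice 3: Δl = 1.6/cos30.2° = 1.851 m; N'_3 = 93·cos30.2° = 80.4; c'Δl = 20.55; W sinα = 46.8
Slice 4: Δl = 2.1/cos49.3° = 3.220 m; N'_4 = 62·cos49.3° = 40.4; c'Δl = 35.75; W sinα = 47.0
Σc'Δl = 98.1 kN/m; ΣN' = 341.5 kN/m; ΣW sinα = 127.3 kN/m
Resisting = 98.1 + 341.5·tan27.5° = 98.1 + 177.8 = 275.9 kN/m
FS = 275.9 / 127.3 = 2.168

FS = 2.17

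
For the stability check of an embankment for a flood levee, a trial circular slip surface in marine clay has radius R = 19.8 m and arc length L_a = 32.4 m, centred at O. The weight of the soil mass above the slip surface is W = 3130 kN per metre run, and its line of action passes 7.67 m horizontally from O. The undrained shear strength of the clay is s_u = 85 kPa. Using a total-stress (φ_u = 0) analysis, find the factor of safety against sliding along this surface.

Taking moments about the centre O, the resisting moment is provided by the undrained shear strength acting along the arc:
M_R = s_u·L_a·R = 85·32.40·19.8 = 54529.2 kN·m/m
M_D = W·d = 3130·7.67 = 24007.1 kN·m/m
FS = M_R / M_D = 54529.2 / 24007.1 = 2.271

FS = 2.27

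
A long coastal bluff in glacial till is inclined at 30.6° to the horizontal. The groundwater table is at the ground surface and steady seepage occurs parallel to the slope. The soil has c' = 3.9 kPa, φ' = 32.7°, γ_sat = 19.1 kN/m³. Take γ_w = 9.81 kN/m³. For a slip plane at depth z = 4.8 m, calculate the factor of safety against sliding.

FS = 0.63

With seepage parallel to the slope and the water table at the surface, the effective normal stress on the slip plane uses the buoyant unit weight γ' = γ_sat − γ_w while the driving shear stress uses γ_sat:
FS = [c' + γ' z cos²β tanφ'] / [γ_sat z sinβ cosβ]
γ' = 19.1 − 9.81 = 9.29 kN/m³
Numerator = 3.9 + 9.29·4.8·cos²30.6°·tan32.7° = 3.9 + 9.29·4.8·0.7409·0.6420 = 25.109 kPa
Denominator = 19.1·4.8·sin30.6°·cos30.6° = 19.1·4.8·0.5090·0.8607 = 40.170 kPa
FS = 25.109 / 40.170 = 0.625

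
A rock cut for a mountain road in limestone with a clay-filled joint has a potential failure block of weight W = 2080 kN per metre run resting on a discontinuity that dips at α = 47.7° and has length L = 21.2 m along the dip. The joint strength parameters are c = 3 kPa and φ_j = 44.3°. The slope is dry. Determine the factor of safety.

Resolving the block weight along and normal to the plane and applying the Mohr–Coulomb strength on the joint:
N' = W cosα = 2080·cos47.7° = 1399.9 kN/m
Driving force T = W sinα = 2080·sin47.7° = 1538.4 kN/m
Resisting force R = c·L + N'·tanφ_j = 3·21.2 + 1399.9·tan44.3° = 63.6 + 1366.1 = 1429.7 kN/m
FS = R / T = 1429.7 / 1538.4 = 0.929

FS = 0.93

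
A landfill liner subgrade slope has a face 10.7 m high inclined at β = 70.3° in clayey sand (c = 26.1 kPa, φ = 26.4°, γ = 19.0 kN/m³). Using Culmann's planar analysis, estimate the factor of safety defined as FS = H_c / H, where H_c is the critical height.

FS = 1.55

H_c = (4c/γ) · sinβ cosφ / [1 − cos(β − φ)]
    = (4·26.1/19.0) · sin70.3°·cos26.4° / [1 − cos43.9°]
    = 5.495 · 0.8433 / 0.2794 = 16.58 m
FS = H_c / H = 16.58 / 10.7 = 1.550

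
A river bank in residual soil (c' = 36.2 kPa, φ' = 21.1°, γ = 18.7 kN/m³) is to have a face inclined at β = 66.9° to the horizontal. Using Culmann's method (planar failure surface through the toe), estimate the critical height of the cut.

Culmann's analysis gives the critical failure plane at α_cr = (β + φ')/2 = (66.9 + 21.1)/2 = 44.0°, and the critical height
H_c = (4c'/γ) · sinβ cosφ' / [1 − cos(β − φ')]
    = (4·36.2/18.7) · sin66.9°·cos21.1° / [1 − cos(45.8°)]
    = 7.743 · 0.9198·0.9330 / [1 − 0.6972]
    = 7.743 · 0.8582 / 0.3028
    = 21.94 m

H_c = 21.94 m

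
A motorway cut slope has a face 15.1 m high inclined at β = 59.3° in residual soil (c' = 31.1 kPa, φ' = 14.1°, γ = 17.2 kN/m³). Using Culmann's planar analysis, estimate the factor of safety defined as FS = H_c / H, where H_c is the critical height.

FS = 1.35

H_c = (4c'/γ) · sinβ cosφ' / [1 − cos(β − φ')]
    = (4·31.1/17.2) · sin59.3°·cos14.1° / [1 − cos45.2°]
    = 7.233 · 0.8339 / 0.2954 = 20.42 m
FS = H_c / H = 20.42 / 15.1 = 1.352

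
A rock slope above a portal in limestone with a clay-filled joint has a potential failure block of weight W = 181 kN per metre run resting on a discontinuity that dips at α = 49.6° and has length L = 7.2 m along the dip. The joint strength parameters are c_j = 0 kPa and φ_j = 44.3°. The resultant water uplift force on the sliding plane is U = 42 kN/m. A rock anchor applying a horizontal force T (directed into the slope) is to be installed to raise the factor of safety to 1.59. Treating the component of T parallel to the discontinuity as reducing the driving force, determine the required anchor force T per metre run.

Resolving forces along and normal to the sliding plane, with the horizontal anchor force T adding T·sinα to the effective normal force and T·cosα acting up the plane against the driving force:
FS = [c_jL + (W cosα − U + T sinα) tanφ_j] / [W sinα − T cosα]
Without the anchor: N' = 75.3 kN/m, driving T_d = 137.8 kN/m, resisting R = 0·7.2 + 75.3·tan44.3° = 73.5 kN/m, FS = 0.53.
Setting FS = 1.59 and solving for T:
1.59·(137.8 − T cos49.6°) = 73.5 + T sin49.6°·tan44.3°
T·(sin49.6°·tan44.3° + 1.59·cos49.6°) = 1.59·137.8 − 73.5
T·(0.7615·0.9759 + 1.59·0.6481) = 219.2 − 73.5 = 145.7
T·1.7737 = 145.7
T = 82.1 kN/m

T = 82 kN/m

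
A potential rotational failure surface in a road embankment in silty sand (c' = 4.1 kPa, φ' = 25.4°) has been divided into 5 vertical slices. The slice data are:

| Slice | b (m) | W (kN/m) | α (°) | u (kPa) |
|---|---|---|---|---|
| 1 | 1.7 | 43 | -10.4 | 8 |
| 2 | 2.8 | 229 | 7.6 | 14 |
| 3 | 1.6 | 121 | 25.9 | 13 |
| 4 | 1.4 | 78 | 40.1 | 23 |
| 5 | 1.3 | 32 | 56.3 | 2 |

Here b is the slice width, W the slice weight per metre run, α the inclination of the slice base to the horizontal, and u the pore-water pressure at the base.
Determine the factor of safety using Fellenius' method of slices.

FS = 1.32

Ordinary method of slices: FS = Σ[c'·Δl_i + (W_i cosα_i − u_i·Δl_i)·tanφ'] / Σ W_i sinα_i, with Δl_i = b_i / cosα_i.
Slice 1: Δl = 1.7/cos(-10.4°) = 1.728 m; N'_1 = 43·cos(-10.4°) − 8·1.728 = 28.5; c'Δl = 7.09; W sinα = -7.8
Slice 2: Δl = 2.8/cos7.6° = 2.825 m; N'_2 = 229·cos7.6° − 14·2.825 = 187.4; c'Δl = 11.58; W sinα = 30.3
Slice 3: Δl = 1.6/cos25.9° = 1.779 m; N'_3 = 121·cos25.9° − 13·1.779 = 85.7; c'Δl = 7.29; W sinα = 52.9
Slice 4: Δl = 1.4/cos40.1° = 1.830 m; N'_4 = 78·cos40.1° − 23·1.830 = 17.6; c'Δl = 7.50; W sinα = 50.2
Slice 5: Δl = 1.3/cos56.3° = 2.343 m; N'_5 = 32·cos56.3° − 2·2.343 = 13.1; c'Δl = 9.61; W sinα = 26.6
Σc'Δl = 43.1 kN/m; ΣN' = 332.3 kN/m; ΣW sinα = 152.2 kN/m
Resisting = 43.1 + 332.3·tan25.4° = 43.1 + 157.8 = 200.8 kN/m
FS = 200.8 / 152.2 = 1.319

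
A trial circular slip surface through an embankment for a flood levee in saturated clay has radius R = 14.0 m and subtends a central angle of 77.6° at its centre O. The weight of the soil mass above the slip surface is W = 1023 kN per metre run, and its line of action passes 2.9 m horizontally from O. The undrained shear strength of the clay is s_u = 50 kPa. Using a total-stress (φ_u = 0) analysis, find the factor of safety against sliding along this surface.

Taking moments about the centre O, the resisting moment is provided by the undrained shear strength acting along the arc:
Arc length L_a = R·θ = 14.0·(77.6°·π/180) = 14.0·1.3544 = 18.96 m
M_R = s_u·L_a·R = 50·18.96·14.0 = 13272.9 kN·m/m
M_D = W·d = 1023·2.9 = 2966.7 kN·m/m
FS = M_R / M_D = 13272.9 / 2966.7 = 4.474

FS = 4.47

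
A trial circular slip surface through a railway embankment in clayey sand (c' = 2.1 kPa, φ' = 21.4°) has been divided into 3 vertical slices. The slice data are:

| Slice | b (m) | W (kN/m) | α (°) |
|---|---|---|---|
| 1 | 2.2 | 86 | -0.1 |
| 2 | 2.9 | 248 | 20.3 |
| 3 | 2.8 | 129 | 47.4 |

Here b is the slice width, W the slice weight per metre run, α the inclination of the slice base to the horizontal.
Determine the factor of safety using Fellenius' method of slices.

Ordinary method of slices: FS = Σ[c'·Δl_i + (W_i cosα_i)·tanφ'] / Σ W_i sinα_i, with Δl_i = b_i / cosα_i.
Slice 1: Δl = 2.2/cos(-0.1°) = 2.200 m; N'_1 = 86·cos(-0.1°) = 86.0; c'Δl = 4.62; W sinα = -0.2
Slice 2: Δl = 2.9/cos20.3° = 3.092 m; N'_2 = 248·cos20.3° = 232.6; c'Δl = 6.49; W sinα = 86.0
Slice 3: Δl = 2.8/cos47.4° = 4.137 m; N'_3 = 129·cos47.4° = 87.3; c'Δl = 8.69; W sinα = 95.0
Σc'Δl = 19.8 kN/m; ΣN' = 405.9 kN/m; ΣW sinα = 180.8 kN/m
Resisting = 19.8 + 405.9·tan21.4° = 19.8 + 159.1 = 178.9 kN/m
FS = 178.9 / 180.8 = 0.989

FS = 0.99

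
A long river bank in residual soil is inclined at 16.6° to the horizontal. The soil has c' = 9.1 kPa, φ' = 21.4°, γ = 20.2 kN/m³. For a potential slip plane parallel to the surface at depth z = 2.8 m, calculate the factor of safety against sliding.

FS = 1.90

For an infinite slope with a slip plane parallel to the surface (no pore pressure): FS = [c' + γz cos²β tanφ'] / [γz sinβ cosβ].
γz = 20.2·2.8 = 56.56 kN/m²
Numerator = 9.1 + 56.56·cos²16.6°·tan21.4° = 9.1 + 56.56·0.9184·0.3919 = 29.457 kPa
Denominator = 56.56·sin16.6°·cos16.6° = 56.56·0.2857·0.9583 = 15.485 kPa
FS = 29.457 / 15.485 = 1.902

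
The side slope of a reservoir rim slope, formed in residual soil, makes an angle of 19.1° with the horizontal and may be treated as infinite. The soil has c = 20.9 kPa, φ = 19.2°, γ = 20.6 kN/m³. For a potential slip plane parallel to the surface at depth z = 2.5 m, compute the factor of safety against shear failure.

FS = 2.32

For an infinite slope with a slip plane parallel to the surface (no pore pressure): FS = [c + γz cos²β tanφ] / [γz sinβ cosβ].
γz = 20.6·2.5 = 51.50 kN/m²
Numerator = 20.9 + 51.50·cos²19.1°·tan19.2° = 20.9 + 51.50·0.8929·0.3482 = 36.914 kPa
Denominator = 51.50·sin19.1°·cos19.1° = 51.50·0.3272·0.9449 = 15.924 kPa
FS = 36.914 / 15.924 = 2.318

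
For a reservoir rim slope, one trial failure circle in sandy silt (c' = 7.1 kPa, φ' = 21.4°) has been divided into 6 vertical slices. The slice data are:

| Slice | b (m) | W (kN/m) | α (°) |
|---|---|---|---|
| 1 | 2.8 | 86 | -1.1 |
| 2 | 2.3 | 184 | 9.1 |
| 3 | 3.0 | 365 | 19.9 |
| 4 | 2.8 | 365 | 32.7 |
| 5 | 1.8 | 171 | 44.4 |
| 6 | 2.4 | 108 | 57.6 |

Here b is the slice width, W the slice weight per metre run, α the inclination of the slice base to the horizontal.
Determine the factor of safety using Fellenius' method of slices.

Ordinary method of slices: FS = Σ[c'·Δl_i + (W_i cosα_i)·tanφ'] / Σ W_i sinα_i, with Δl_i = b_i / cosα_i.
Slice 1: Δl = 2.8/cos(-1.1°) = 2.801 m; N'_1 = 86·cos(-1.1°) = 86.0; c'Δl = 19.88; W sinα = -1.7
Slice 2: Δl = 2.3/cos9.1° = 2.329 m; N'_2 = 184·cos9.1° = 181.7; c'Δl = 16.54; W sinα = 29.1
Slice 3: Δl = 3.0/cos19.9° = 3.191 m; N'_3 = 365·cos19.9° = 343.2; c'Δl = 22.65; W sinα = 124.2
Slice 4: Δl = 2.8/cos32.7° = 3.327 m; N'_4 = 365·cos32.7° = 307.2; c'Δl = 23.62; W sinα = 197.2
Slice 5: Δl = 1.8/cos44.4° = 2.519 m; N'_5 = 171·cos44.4° = 122.2; c'Δl = 17.89; W sinα = 119.6
Slice 6: Δl = 2.4/cos57.6° = 4.479 m; N'_6 = 108·cos57.6° = 57.9; c'Δl = 31.80; W sinα = 91.2
Σc'Δl = 132.4 kN/m; ΣN' = 1098.1 kN/m; ΣW sinα = 559.7 kN/m
Resisting = 132.4 + 1098.1·tan21.4° = 132.4 + 430.3 = 562.7 kN/m
FS = 562.7 / 559.7 = 1.005

FS = 1.01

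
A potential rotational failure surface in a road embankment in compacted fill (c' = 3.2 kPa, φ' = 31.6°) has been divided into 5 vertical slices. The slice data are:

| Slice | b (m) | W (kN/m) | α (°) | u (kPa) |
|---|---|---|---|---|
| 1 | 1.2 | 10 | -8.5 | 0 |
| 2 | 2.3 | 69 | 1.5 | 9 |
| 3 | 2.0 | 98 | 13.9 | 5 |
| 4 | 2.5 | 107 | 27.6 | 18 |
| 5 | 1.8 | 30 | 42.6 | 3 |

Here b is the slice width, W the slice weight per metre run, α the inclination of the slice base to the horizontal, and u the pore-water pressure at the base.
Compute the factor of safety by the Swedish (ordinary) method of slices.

Ordinary method of slices: FS = Σ[c'·Δl_i + (W_i cosα_i − u_i·Δl_i)·tanφ'] / Σ W_i sinα_i, with Δl_i = b_i / cosα_i.
Slice 1: Δl = 1.2/cos(-8.5°) = 1.213 m; N'_1 = 10·cos(-8.5°) − 0·1.213 = 9.9; c'Δl = 3.88; W sinα = -1.5
Slice 2: Δl = 2.3/cos1.5° = 2.301 m; N'_2 = 69·cos1.5° − 9·2.301 = 48.3; c'Δl = 7.36; W sinα = 1.8
Slice 3: Δl = 2.0/cos13.9° = 2.060 m; N'_3 = 98·cos13.9° − 5·2.060 = 84.8; c'Δl = 6.59; W sinα = 23.5
Slice 4: Δl = 2.5/cos27.6° = 2.821 m; N'_4 = 107·cos27.6° − 18·2.821 = 44.0; c'Δl = 9.03; W sinα = 49.6
Slice 5: Δl = 1.8/cos42.6° = 2.445 m; N'_5 = 30·cos42.6° − 3·2.445 = 14.7; c'Δl = 7.83; W sinα = 20.3
Σc'Δl = 34.7 kN/m; ΣN' = 201.8 kN/m; ΣW sinα = 93.7 kN/m
Resisting = 34.7 + 201.8·tan31.6° = 34.7 + 124.1 = 158.8 kN/m
FS = 158.8 / 93.7 = 1.694

FS = 1.69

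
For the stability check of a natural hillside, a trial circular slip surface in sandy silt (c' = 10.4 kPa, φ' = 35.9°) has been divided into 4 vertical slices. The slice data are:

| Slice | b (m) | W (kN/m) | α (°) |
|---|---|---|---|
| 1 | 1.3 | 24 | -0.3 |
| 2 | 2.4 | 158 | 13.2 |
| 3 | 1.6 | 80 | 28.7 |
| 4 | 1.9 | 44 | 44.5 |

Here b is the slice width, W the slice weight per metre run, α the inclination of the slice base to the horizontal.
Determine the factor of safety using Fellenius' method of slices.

Ordinary method of slices: FS = Σ[c'·Δl_i + (W_i cosα_i)·tanφ'] / Σ W_i sinα_i, with Δl_i = b_i / cosα_i.
Slice 1: Δl = 1.3/cos(-0.3°) = 1.300 m; N'_1 = 24·cos(-0.3°) = 24.0; c'Δl = 13.52; W sinα = -0.1
Slice 2: Δl = 2.4/cos13.2° = 2.465 m; N'_2 = 158·cos13.2° = 153.8; c'Δl = 25.64; W sinα = 36.1
Slice 3: Δl = 1.6/cos28.7° = 1.824 m; N'_3 = 80·cos28.7° = 70.2; c'Δl = 18.97; W sinα = 38.4
Slice 4: Δl = 1.9/cos44.5° = 2.664 m; N'_4 = 44·cos44.5° = 31.4; c'Δl = 27.70; W sinα = 30.8
Σc'Δl = 85.8 kN/m; ΣN' = 279.4 kN/m; ΣW sinα = 105.2 kN/m
Resisting = 85.8 + 279.4·tan35.9° = 85.8 + 202.2 = 288.1 kN/m
FS = 288.1 / 105.2 = 2.738

FS = 2.74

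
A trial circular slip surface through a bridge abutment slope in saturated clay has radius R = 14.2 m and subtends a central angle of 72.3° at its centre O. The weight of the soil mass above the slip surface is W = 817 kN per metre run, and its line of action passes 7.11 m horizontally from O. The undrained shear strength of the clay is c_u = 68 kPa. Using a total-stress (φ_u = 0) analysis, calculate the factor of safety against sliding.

Taking moments about the centre O, the resisting moment is provided by the undrained shear strength acting along the arc:
Arc length L_a = R·θ = 14.2·(72.3°·π/180) = 14.2·1.2619 = 17.92 m
M_R = c_u·L_a·R = 68·17.92·14.2 = 17302.2 kN·m/m
M_D = W·d = 817·7.11 = 5808.9 kN·m/m
FS = M_R / M_D = 17302.2 / 5808.9 = 2.979

FS = 2.98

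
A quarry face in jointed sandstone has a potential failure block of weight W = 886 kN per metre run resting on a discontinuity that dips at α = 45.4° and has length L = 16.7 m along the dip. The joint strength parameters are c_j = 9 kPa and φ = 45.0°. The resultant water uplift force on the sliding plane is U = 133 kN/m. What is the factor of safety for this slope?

Resolving the block weight along and normal to the plane and applying the Mohr–Coulomb strength on the joint:
N' = W cosα − U = 886·cos45.4° − 133 = 489.1 kN/m
Driving force T = W sinα = 886·sin45.4° = 630.9 kN/m
Resisting force R = c_j·L + N'·tanφ = 9·16.7 + 489.1·tan45.0° = 150.3 + 489.1 = 639.4 kN/m
FS = R / T = 639.4 / 630.9 = 1.014

FS = 1.01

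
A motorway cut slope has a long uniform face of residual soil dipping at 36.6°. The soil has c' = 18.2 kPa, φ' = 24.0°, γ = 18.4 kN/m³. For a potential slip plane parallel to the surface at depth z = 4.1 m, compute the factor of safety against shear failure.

FS = 1.10

For an infinite slope with a slip plane parallel to the surface (no pore pressure): FS = [c' + γz cos²β tanφ'] / [γz sinβ cosβ].
γz = 18.4·4.1 = 75.44 kN/m²
Numerator = 18.2 + 75.44·cos²36.6°·tan24.0° = 18.2 + 75.44·0.6445·0.4452 = 39.848 kPa
Denominator = 75.44·sin36.6°·cos36.6° = 75.44·0.5962·0.8028 = 36.110 kPa
FS = 39.848 / 36.110 = 1.104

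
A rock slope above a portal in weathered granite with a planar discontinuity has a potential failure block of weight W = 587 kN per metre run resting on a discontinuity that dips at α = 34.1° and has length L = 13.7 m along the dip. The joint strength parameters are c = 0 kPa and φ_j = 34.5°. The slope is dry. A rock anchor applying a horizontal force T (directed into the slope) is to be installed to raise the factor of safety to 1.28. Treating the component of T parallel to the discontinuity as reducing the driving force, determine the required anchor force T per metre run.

Resolving forces along and normal to the sliding plane, with the horizontal anchor force T adding T·sinα to the effective normal force and T·cosα acting up the plane against the driving force:
FS = [cL + (W cosα + T sinα) tanφ_j] / [W sinα − T cosα]
Without the anchor: N' = 486.1 kN/m, driving T_d = 329.1 kN/m, resisting R = 0·13.7 + 486.1·tan34.5° = 334.1 kN/m, FS = 1.02.
Setting FS = 1.28 and solving for T:
1.28·(329.1 − T cos34.1°) = 334.1 + T sin34.1°·tan34.5°
T·(sin34.1°·tan34.5° + 1.28·cos34.1°) = 1.28·329.1 − 334.1
T·(0.5606·0.6873 + 1.28·0.8281) = 421.2 − 334.1 = 87.2
T·1.4452 = 87.2
T = 60.3 kN/m

T = 60 kN/m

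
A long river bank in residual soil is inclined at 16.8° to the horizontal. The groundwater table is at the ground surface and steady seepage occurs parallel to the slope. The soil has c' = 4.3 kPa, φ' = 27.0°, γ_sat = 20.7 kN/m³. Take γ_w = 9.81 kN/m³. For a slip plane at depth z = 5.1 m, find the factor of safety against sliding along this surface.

With seepage parallel to the slope and the water table at the surface, the effective normal stress on the slip plane uses the buoyant unit weight γ' = γ_sat − γ_w while the driving shear stress uses γ_sat:
FS = [c' + γ' z cos²β tanφ'] / [γ_sat z sinβ cosβ]
γ' = 20.7 − 9.81 = 10.89 kN/m³
Numerator = 4.3 + 10.89·5.1·cos²16.8°·tan27.0° = 4.3 + 10.89·5.1·0.9165·0.5095 = 30.234 kPa
Denominator = 20.7·5.1·sin16.8°·cos16.8° = 20.7·5.1·0.2890·0.9573 = 29.211 kPa
FS = 30.234 / 29.211 = 1.035

FS = 1.04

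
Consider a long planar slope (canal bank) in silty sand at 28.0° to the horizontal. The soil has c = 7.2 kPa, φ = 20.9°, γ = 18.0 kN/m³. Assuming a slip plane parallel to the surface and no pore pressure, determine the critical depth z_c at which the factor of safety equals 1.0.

Setting FS = 1.00 in FS = [c + γz cos²β tanφ] / [γz sinβ cosβ] and solving for z:
z = c / [γ cosβ (FS·sinβ − cosβ·tanφ)]
  = 7.2 / [18.0·cos28.0°·(1.00·sin28.0° − cos28.0°·tan20.9°)]
  = 7.2 / [18.0·0.8829·(1.00·0.4695 − 0.8829·0.3819)]
  = 7.2 / 2.1028 = 3.424 m

z_c = 3.42 m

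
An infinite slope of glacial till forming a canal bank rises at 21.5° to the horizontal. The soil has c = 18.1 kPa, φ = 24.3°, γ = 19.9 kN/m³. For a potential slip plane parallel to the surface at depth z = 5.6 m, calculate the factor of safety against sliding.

FS = 1.62

For an infinite slope with a slip plane parallel to the surface (no pore pressure): FS = [c + γz cos²β tanφ] / [γz sinβ cosβ].
γz = 19.9·5.6 = 111.44 kN/m²
Numerator = 18.1 + 111.44·cos²21.5°·tan24.3° = 18.1 + 111.44·0.8657·0.4515 = 61.658 kPa
Denominator = 111.44·sin21.5°·cos21.5° = 111.44·0.3665·0.9304 = 38.001 kPa
FS = 61.658 / 38.001 = 1.623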